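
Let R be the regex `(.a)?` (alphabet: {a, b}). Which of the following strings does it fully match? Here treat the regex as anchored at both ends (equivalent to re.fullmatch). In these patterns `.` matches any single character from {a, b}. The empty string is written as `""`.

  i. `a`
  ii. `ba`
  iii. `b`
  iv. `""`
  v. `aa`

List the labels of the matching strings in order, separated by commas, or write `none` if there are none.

ii, iv, v

i → no match
ii → match
iii → no match
iv → match
v → match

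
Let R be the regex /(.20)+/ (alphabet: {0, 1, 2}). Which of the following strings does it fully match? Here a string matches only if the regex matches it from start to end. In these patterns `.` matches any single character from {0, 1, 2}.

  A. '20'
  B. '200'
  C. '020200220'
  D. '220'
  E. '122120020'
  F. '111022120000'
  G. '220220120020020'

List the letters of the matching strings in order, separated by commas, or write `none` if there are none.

A → no match
B → no match — must end with '20'
C → no match
D → match
E → no match
F → no match — must end with '20'
G → match

D, G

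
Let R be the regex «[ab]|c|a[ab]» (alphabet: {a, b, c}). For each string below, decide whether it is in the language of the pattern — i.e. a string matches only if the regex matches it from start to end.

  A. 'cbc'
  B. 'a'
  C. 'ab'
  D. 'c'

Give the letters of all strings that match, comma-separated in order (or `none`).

B, C, D

A → no match
B → match
C → match
D → match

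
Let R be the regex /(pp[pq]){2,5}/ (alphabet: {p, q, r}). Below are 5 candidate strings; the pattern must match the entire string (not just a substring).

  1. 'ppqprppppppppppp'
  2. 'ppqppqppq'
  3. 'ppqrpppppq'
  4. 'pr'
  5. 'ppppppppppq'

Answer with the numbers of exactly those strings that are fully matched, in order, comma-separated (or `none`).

1 → no match
2. 'ppqppqppq' → match
3. 'ppqrpppppq' → no match
4. 'pr' → no match — must start with 'pp'
5. 'ppppppppppq' → no match

2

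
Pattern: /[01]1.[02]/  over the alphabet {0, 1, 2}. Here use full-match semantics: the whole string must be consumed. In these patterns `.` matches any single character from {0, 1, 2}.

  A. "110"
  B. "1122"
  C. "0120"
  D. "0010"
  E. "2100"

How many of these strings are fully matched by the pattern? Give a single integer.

2

A → no match
B → match
C → match
D → no match
E → no match
Total matched: 2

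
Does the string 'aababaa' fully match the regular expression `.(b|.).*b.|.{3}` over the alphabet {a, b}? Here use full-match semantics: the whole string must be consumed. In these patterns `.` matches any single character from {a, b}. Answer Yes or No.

No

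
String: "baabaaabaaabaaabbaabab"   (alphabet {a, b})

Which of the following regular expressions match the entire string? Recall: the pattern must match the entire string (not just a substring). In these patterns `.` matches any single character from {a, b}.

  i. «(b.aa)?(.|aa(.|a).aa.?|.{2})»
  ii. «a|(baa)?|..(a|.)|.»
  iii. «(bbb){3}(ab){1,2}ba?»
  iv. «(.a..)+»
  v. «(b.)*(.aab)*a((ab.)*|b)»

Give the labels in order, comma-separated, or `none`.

v

i → no match
ii → no match
iii → no match — must start with "bbb"
iv → no match
v → match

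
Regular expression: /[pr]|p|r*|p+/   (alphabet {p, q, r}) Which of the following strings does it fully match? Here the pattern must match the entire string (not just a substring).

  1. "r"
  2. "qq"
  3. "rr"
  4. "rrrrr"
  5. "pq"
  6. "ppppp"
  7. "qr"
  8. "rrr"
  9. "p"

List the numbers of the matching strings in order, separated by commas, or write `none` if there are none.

1, 3, 4, 6, 8, 9

1 → match
2 → no match
3 → match
4 → match
5 → no match
6 → match
7 → no match
8 → match
9 → match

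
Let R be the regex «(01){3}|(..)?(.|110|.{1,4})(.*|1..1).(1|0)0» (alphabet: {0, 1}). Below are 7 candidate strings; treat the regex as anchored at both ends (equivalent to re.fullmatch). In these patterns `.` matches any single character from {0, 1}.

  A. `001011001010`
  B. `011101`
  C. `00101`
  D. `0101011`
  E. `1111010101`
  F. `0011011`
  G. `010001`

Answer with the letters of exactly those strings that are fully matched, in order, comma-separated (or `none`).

A

A → match
B → no match
C → no match
D → no match
E → no match
F → no match
G → no match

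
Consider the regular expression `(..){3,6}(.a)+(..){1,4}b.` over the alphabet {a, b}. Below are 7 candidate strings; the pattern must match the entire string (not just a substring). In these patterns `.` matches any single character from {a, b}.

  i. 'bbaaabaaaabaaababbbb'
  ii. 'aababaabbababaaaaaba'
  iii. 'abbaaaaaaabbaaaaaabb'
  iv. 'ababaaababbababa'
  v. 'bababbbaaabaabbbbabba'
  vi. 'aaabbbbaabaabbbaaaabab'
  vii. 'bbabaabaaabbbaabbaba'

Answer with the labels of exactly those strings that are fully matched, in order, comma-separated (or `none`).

i → match
ii → match
iii → match
iv → match
v → no match
vi → no match
vii → match

i, ii, iii, iv, vii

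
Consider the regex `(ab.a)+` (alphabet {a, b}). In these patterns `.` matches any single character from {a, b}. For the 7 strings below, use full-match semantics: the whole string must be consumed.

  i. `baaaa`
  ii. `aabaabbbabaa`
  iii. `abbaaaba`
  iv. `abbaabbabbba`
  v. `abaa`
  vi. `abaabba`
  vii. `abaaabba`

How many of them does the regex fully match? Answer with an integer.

i → no match — must start with `ab`
ii → no match — must start with `ab`
iii → no match
iv → no match
v → match
vi → no match
vii → match
Total matched: 2

2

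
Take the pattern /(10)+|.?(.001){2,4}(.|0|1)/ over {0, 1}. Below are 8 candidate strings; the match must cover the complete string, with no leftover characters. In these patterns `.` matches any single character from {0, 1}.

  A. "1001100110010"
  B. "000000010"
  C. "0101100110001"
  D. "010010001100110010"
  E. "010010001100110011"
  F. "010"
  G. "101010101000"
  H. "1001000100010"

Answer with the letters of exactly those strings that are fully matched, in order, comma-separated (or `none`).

A, D, E, H

A → match
B → no match
C → no match
D → match
E → match
F → no match
G → no match
H → match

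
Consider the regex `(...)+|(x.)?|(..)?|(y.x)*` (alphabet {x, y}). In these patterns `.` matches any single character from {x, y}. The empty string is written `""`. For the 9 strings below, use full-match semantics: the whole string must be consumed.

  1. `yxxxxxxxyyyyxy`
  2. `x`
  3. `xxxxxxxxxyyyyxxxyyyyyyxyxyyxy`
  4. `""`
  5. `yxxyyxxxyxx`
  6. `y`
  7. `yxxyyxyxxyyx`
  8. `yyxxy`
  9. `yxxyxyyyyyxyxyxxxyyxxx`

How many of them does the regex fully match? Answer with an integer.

2

1 → no match
2 → no match
3 → no match
4 → match
5 → no match
6 → no match
7 → match
8 → no match
9 → no match
Total matched: 2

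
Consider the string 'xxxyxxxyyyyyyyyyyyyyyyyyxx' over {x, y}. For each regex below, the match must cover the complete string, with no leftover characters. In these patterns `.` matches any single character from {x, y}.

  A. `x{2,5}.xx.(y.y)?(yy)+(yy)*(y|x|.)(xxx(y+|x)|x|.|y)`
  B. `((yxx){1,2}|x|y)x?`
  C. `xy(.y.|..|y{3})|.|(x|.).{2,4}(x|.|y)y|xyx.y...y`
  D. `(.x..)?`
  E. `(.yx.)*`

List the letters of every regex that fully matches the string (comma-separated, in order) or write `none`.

A → match
B → no match
C → no match
D → no match
E → no match

A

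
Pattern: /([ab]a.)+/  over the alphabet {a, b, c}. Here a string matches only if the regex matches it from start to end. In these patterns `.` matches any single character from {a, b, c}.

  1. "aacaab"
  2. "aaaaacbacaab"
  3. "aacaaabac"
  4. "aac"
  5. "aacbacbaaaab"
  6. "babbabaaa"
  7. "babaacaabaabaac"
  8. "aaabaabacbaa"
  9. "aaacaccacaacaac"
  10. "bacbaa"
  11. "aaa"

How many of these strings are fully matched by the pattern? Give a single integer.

10

1. "aacaab" → match
2. "aaaaacbacaab" → match
3. "aacaaabac" → match
4. "aac" → match
5. "aacbacbaaaab" → match
6. "babbabaaa" → match
7 → match
8. "aaabaabacbaa" → match
9 → no match
10. "bacbaa" → match
11. "aaa" → match
Total matched: 10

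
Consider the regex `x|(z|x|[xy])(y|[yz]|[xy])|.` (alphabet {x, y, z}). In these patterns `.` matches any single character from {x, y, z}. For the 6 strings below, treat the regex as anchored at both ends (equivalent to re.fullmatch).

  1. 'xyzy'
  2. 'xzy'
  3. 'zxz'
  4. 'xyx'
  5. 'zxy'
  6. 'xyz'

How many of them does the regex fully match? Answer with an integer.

0

1 → no match
2 → no match
3 → no match
4 → no match
5 → no match
6 → no match
Total matched: 0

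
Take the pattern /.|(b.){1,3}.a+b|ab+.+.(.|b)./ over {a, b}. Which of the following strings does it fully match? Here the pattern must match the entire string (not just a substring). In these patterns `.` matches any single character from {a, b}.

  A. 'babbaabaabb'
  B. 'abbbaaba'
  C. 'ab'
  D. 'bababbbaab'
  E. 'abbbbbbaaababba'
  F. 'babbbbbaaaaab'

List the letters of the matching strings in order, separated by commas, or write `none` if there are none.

A → no match
B → match
C → no match
D → match
E → match
F → match

B, D, E, F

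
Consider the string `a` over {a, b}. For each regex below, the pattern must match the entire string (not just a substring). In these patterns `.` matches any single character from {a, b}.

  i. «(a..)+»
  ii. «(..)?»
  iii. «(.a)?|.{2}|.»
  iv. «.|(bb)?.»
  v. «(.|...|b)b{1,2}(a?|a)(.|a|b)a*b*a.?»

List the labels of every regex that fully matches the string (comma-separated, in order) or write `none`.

iii, iv

i → no match
ii → no match
iii → match
iv → match
v → no match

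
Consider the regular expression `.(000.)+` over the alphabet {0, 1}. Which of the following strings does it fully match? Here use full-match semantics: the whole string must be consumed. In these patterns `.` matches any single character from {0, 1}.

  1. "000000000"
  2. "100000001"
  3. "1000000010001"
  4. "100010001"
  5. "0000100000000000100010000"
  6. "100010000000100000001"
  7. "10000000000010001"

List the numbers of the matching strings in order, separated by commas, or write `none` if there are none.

1. "000000000" → match
2. "100000001" → match
3 → match
4. "100010001" → match
5 → match
6 → match
7 → match

1, 2, 3, 4, 5, 6, 7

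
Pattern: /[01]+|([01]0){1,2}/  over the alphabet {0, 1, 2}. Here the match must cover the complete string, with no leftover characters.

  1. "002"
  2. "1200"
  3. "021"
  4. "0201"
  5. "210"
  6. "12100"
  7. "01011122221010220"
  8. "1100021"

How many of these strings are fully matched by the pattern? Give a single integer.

0

1. "002" → no match
2. "1200" → no match
3. "021" → no match
4. "0201" → no match
5. "210" → no match
6. "12100" → no match
7 → no match
8. "1100021" → no match
Total matched: 0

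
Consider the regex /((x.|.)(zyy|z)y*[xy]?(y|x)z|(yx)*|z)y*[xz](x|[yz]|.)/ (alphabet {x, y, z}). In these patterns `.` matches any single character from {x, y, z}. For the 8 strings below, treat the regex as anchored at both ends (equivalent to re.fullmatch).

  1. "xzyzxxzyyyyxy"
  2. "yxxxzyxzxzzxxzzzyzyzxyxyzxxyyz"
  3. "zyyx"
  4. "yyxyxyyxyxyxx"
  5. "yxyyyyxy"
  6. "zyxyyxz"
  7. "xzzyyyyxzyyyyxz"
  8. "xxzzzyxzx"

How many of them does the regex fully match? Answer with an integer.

2

1 → no match
2 → no match
3 → no match
4 → no match
5 → match
6 → no match
7 → match
8 → no match
Total matched: 2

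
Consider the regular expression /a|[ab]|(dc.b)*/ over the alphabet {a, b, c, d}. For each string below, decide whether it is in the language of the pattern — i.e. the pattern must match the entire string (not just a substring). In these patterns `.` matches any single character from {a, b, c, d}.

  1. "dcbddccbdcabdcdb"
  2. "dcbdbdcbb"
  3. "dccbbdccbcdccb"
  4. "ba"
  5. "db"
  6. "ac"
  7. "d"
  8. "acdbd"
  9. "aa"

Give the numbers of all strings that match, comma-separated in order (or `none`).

1 → no match
2 → no match
3 → no match
4 → no match
5 → no match
6 → no match
7 → no match
8 → no match
9 → no match

none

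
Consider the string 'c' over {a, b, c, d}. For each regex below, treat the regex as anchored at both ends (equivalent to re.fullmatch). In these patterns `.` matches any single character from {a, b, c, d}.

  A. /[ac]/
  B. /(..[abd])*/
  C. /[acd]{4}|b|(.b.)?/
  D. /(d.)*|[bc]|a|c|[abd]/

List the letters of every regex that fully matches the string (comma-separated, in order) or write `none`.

A → match
B → no match
C → no match
D → match

A, D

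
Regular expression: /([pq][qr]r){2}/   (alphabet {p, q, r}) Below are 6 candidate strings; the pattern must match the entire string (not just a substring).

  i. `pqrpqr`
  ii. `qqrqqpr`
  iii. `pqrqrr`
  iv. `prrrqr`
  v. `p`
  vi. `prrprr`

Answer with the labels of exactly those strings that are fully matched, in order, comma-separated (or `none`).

i, iii, vi

i → match
ii → no match
iii → match
iv → no match
v → no match — must end with `r`
vi → match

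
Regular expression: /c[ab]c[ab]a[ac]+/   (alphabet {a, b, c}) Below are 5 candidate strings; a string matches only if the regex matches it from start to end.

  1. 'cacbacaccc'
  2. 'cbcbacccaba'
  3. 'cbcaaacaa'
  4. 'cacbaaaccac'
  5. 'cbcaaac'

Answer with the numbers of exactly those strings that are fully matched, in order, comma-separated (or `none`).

1, 3, 4, 5

1 → match
2 → no match
3 → match
4 → match
5 → match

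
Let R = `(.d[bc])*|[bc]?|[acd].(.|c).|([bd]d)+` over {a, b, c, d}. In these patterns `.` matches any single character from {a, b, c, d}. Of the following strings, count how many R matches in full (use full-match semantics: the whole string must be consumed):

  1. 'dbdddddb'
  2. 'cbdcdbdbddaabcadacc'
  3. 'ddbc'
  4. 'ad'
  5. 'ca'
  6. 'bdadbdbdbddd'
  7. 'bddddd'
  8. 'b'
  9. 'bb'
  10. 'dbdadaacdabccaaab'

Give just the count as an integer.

1 → no match
2 → no match
3 → match
4 → no match
5 → no match
6 → no match
7 → match
8 → match
9 → no match
10 → no match
Total matched: 3

3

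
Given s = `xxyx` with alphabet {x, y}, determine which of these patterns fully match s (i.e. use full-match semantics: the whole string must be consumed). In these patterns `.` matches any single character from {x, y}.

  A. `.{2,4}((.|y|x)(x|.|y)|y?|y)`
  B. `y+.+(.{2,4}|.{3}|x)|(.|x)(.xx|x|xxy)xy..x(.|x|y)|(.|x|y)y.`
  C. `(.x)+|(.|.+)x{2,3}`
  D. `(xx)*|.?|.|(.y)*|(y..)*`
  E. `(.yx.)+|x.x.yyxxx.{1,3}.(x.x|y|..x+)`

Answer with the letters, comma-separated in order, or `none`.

A → match
B → no match
C → match
D → no match
E → no match

A, C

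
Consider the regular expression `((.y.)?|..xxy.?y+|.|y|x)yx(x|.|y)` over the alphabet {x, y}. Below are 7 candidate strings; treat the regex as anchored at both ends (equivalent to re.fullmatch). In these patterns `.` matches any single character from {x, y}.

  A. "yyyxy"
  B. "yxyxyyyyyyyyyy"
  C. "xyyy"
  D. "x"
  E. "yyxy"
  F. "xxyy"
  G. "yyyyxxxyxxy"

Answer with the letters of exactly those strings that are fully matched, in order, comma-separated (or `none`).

E

A → no match
B → no match
C → no match
D → no match
E → match
F → no match
G → no match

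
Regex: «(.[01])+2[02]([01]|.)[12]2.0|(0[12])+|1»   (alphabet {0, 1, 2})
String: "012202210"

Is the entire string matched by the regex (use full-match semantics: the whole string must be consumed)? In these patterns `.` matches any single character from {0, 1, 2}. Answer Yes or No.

Yes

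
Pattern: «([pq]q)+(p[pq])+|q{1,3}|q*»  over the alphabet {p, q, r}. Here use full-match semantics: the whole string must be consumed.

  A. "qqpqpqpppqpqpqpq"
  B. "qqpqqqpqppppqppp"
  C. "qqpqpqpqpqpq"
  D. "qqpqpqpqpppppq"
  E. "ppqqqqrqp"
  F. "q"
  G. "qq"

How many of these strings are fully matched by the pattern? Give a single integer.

5

A → match
B → no match
C. "qqpqpqpqpqpq" → match
D → match
E. "ppqqqqrqp" → no match
F. "q" → match
G. "qq" → match
Total matched: 5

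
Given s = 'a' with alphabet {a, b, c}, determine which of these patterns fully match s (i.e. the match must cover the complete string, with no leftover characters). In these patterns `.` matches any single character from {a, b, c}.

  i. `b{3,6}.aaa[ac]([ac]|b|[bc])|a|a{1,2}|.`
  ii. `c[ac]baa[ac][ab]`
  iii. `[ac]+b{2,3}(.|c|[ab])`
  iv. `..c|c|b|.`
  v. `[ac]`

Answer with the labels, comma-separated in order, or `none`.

i → match
ii → no match — must start with 'c'
iii → no match
iv → match
v → match

i, iv, v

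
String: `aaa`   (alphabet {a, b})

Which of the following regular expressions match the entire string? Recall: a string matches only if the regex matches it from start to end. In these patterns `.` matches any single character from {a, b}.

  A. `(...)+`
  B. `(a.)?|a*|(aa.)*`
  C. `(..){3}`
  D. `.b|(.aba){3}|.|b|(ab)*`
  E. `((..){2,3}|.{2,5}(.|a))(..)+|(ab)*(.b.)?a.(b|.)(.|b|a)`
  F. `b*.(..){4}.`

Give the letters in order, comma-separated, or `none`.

A, B

A → match
B → match
C → no match
D → no match
E → no match
F → no match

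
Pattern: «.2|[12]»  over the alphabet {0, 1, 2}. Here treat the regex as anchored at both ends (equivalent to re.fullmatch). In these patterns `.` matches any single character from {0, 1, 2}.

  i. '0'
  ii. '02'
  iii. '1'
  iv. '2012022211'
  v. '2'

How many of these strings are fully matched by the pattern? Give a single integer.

3

i → no match
ii → match
iii → match
iv → no match
v → match
Total matched: 3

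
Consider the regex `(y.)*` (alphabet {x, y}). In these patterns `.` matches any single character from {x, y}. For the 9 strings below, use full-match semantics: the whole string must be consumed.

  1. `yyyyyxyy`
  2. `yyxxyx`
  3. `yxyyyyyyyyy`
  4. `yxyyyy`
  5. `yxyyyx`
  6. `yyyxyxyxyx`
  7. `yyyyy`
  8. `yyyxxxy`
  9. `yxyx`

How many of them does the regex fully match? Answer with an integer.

5

1 → match
2 → no match
3 → no match
4 → match
5 → match
6 → match
7 → no match
8 → no match
9 → match
Total matched: 5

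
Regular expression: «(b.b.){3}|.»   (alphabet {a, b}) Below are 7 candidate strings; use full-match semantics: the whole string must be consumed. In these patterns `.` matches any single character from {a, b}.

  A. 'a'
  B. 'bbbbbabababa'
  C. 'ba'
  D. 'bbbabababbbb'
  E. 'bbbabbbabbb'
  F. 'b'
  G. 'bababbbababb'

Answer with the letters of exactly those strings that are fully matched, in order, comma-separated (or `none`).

A, B, D, F, G

A. 'a' → match
B. 'bbbbbabababa' → match
C. 'ba' → no match
D. 'bbbabababbbb' → match
E. 'bbbabbbabbb' → no match
F. 'b' → match
G. 'bababbbababb' → match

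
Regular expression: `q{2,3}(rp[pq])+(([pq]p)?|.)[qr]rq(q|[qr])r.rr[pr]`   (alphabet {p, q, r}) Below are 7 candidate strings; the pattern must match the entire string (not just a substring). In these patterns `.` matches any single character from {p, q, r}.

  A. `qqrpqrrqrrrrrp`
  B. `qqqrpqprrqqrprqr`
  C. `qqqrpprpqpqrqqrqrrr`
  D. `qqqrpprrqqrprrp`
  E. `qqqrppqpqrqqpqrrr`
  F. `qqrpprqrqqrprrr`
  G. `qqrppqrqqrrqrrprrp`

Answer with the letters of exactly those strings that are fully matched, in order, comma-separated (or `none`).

A, C, D, F

A → match
B → no match
C → match
D → match
E → no match
F → match
G → no match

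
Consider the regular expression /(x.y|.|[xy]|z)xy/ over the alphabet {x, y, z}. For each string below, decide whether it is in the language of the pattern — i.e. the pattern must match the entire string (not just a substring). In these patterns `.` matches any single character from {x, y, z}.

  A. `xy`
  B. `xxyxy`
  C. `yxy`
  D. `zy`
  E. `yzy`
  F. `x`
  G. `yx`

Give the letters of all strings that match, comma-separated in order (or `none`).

A → no match
B → match
C → match
D → no match — must end with `xy`
E → no match — must end with `xy`
F → no match — must end with `xy`
G → no match — must end with `xy`

B, C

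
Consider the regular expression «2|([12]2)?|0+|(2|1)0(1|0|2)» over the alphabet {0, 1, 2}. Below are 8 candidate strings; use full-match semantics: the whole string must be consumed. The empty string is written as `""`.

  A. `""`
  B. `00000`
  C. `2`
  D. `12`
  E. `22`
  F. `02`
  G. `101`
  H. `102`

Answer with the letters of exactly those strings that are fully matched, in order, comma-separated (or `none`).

A, B, C, D, E, G, H

A → match
B → match
C → match
D → match
E → match
F → no match
G → match
H → match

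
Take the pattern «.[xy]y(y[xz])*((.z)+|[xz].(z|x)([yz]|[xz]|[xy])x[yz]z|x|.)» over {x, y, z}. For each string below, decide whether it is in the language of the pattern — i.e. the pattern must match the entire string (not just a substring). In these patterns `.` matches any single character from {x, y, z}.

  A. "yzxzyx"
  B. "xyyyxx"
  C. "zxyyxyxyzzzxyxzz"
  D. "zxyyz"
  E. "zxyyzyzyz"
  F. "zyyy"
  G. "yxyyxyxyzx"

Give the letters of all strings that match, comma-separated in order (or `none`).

A → no match
B → match
C → match
D → match
E → match
F → match
G → match

B, C, D, E, F, G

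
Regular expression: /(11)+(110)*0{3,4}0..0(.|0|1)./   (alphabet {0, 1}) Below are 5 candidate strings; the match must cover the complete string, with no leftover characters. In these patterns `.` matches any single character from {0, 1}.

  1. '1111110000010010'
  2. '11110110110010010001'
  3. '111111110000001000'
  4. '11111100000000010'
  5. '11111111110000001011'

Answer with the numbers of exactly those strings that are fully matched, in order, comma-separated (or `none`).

1 → match
2 → no match
3 → match
4 → match
5 → match

1, 3, 4, 5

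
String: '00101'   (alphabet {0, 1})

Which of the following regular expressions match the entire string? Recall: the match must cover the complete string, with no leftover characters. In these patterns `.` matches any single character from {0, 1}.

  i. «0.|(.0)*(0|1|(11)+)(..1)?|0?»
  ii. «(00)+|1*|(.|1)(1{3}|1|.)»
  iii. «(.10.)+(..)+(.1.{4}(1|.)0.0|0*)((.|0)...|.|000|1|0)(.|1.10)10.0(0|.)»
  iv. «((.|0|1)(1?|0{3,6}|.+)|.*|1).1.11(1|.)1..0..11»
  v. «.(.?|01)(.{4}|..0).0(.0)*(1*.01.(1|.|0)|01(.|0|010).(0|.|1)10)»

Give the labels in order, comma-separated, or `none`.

i

i → match
ii → no match
iii → no match
iv → no match — must end with '11'
v → no match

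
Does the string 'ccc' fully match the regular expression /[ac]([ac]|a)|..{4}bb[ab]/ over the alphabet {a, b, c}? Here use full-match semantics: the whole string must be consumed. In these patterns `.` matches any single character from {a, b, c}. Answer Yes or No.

No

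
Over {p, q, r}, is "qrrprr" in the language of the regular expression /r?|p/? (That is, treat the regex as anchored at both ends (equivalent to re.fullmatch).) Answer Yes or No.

No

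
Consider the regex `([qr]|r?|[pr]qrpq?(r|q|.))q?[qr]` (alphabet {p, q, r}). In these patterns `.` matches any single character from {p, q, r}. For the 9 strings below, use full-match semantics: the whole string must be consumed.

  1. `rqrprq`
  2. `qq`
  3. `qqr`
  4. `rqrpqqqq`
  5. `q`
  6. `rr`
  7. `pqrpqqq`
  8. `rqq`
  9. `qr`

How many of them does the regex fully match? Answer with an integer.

9

1. `rqrprq` → match
2. `qq` → match
3. `qqr` → match
4. `rqrpqqqq` → match
5. `q` → match
6. `rr` → match
7. `pqrpqqq` → match
8. `rqq` → match
9. `qr` → match
Total matched: 9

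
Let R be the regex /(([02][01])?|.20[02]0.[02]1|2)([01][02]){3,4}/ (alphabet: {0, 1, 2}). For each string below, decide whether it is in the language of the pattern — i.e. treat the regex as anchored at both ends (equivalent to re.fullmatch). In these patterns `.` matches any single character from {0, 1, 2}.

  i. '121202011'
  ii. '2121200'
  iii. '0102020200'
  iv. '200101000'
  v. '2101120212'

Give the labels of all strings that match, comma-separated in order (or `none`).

ii, iii, iv

i → no match
ii → match
iii → match
iv → match
v → no match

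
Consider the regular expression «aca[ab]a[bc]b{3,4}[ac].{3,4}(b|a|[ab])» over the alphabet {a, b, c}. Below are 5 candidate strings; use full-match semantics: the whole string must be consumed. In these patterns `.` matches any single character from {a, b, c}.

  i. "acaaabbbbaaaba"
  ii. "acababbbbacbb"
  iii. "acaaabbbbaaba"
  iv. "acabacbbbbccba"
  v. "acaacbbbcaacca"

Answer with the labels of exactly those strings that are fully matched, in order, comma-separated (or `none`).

i → match
ii → no match
iii → no match
iv → no match
v → no match

i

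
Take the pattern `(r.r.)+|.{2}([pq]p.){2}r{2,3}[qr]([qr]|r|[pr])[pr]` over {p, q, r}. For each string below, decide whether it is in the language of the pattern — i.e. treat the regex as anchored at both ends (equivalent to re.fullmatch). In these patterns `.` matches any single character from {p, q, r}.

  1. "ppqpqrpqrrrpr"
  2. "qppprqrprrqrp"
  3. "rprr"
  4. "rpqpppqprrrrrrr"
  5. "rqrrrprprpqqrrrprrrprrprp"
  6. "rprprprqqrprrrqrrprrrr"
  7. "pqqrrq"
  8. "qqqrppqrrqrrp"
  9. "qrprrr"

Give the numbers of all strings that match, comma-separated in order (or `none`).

3

1 → no match
2 → no match
3 → match
4 → no match
5 → no match
6 → no match
7 → no match
8 → no match
9 → no match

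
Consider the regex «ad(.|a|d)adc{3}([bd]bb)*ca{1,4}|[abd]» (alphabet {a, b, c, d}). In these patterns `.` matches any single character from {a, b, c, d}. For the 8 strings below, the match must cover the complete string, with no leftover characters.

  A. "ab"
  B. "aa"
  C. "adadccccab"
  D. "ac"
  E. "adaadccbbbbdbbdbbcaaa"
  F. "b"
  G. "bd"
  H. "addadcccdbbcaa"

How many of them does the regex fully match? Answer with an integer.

2

A → no match
B → no match
C → no match
D → no match
E → no match
F → match
G → no match
H → match
Total matched: 2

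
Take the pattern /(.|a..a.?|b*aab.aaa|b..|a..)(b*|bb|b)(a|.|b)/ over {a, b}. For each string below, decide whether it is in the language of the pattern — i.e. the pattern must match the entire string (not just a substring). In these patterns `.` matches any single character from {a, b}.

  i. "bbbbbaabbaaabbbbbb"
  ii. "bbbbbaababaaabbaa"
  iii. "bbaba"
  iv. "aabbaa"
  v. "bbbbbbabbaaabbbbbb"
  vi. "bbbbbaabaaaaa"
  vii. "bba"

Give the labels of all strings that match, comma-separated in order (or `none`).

i → match
ii → no match
iii → match
iv → no match
v → no match
vi → match
vii → match

i, iii, vi, vii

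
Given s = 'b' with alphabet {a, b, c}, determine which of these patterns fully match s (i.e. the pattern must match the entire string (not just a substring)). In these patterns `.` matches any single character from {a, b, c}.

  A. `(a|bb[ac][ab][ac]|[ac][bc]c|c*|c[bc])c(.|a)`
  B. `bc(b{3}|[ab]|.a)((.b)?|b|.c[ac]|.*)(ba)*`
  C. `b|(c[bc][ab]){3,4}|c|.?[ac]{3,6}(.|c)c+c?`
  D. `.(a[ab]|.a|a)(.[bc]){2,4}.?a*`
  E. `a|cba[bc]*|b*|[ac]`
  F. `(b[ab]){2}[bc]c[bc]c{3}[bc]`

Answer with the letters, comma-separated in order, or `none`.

A → no match
B → no match — must start with 'bc'
C → match
D → no match
E → match
F → no match

C, E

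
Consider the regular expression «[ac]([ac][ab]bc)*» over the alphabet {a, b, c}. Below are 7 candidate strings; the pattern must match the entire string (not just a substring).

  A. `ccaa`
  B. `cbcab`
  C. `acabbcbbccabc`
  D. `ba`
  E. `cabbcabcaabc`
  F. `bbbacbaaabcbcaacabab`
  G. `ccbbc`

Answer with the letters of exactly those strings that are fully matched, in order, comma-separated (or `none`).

G

A → no match
B → no match
C → no match
D → no match
E → no match
F → no match
G → match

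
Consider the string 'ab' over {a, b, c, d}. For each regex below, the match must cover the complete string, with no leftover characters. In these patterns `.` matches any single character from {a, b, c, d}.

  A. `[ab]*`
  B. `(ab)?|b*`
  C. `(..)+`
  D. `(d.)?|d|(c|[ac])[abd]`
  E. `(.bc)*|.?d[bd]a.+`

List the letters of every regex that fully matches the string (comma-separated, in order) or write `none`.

A → match
B → match
C → match
D → match
E → no match

A, B, C, D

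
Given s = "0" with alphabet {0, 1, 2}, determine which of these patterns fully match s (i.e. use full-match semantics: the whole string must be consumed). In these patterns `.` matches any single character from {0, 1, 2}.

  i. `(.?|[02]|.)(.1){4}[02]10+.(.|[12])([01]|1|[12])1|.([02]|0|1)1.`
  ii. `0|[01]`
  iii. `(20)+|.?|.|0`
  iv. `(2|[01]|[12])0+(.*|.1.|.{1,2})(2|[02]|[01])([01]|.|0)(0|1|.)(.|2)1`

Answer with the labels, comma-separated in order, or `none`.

ii, iii

i → no match
ii → match
iii → match
iv → no match — must end with "1"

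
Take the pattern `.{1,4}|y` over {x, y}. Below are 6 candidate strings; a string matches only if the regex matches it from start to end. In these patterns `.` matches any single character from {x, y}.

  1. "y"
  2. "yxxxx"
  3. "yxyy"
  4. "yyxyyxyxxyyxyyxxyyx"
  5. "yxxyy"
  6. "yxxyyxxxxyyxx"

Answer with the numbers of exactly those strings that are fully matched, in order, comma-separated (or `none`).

1, 3

1. "y" → match
2. "yxxxx" → no match
3. "yxyy" → match
4 → no match
5. "yxxyy" → no match
6 → no match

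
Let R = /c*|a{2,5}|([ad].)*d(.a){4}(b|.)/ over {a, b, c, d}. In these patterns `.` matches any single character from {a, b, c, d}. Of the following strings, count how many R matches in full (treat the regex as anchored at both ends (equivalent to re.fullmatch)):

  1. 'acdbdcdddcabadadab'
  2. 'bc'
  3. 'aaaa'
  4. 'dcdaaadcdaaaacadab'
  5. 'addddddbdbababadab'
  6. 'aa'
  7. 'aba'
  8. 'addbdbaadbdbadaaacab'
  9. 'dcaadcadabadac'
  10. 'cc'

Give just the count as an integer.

1 → match
2 → no match
3 → match
4 → match
5 → match
6 → match
7 → no match
8 → match
9 → match
10 → match
Total matched: 8

8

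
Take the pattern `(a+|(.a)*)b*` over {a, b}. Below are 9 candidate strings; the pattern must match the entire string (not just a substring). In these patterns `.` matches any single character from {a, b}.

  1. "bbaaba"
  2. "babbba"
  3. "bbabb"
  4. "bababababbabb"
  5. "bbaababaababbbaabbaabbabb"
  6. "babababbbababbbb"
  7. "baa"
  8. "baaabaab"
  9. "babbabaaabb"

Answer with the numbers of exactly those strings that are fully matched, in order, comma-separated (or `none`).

none

1 → no match
2 → no match
3 → no match
4 → no match
5 → no match
6 → no match
7 → no match
8 → no match
9 → no match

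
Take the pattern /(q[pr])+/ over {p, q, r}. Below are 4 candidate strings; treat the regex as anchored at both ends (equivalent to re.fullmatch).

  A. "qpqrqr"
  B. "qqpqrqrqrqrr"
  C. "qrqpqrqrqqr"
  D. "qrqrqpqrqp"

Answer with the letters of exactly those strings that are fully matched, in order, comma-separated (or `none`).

A → match
B → no match
C → no match
D → match

A, D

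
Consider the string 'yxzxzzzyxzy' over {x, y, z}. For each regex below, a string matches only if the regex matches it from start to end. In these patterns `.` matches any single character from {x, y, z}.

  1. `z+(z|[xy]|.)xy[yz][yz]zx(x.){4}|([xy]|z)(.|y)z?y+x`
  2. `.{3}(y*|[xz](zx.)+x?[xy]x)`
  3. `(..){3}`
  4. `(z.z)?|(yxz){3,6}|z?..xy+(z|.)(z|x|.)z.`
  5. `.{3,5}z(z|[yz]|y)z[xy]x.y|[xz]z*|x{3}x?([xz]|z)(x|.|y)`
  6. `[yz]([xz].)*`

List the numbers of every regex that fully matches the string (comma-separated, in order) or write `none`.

5

1 → no match
2 → no match
3 → no match
4 → no match
5 → match
6 → no match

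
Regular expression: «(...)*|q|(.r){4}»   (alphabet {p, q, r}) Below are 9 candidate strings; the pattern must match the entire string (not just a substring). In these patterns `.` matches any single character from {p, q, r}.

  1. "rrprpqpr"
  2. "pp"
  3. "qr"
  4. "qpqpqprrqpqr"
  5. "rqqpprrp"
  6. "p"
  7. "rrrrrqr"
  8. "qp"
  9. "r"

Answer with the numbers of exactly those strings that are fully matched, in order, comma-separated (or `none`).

4

1 → no match
2 → no match
3 → no match
4 → match
5 → no match
6 → no match
7 → no match
8 → no match
9 → no match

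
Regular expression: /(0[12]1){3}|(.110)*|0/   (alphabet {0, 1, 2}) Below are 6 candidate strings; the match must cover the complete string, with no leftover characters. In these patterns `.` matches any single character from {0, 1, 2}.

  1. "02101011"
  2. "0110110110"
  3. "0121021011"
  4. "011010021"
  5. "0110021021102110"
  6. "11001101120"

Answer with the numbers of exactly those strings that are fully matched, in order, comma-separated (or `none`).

none

1. "02101011" → no match
2. "0110110110" → no match
3. "0121021011" → no match
4. "011010021" → no match
5 → no match
6. "11001101120" → no match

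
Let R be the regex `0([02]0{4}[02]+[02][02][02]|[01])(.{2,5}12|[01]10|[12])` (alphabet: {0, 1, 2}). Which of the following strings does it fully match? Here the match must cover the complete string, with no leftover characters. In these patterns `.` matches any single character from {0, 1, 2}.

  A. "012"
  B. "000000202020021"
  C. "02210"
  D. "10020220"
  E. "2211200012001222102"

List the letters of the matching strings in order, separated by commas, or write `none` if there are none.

A, B

A → match
B → match
C → no match
D → no match — must start with "0"
E → no match — must start with "0"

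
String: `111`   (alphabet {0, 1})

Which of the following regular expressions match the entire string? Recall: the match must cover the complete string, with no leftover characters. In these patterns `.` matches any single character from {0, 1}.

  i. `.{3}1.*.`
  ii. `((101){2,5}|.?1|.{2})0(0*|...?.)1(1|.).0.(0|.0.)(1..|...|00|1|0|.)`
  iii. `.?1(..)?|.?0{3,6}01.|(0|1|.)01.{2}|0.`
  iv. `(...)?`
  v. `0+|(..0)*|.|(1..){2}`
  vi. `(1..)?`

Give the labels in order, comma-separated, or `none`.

i → no match
ii → no match
iii → match
iv → match
v → no match
vi → match

iii, iv, vi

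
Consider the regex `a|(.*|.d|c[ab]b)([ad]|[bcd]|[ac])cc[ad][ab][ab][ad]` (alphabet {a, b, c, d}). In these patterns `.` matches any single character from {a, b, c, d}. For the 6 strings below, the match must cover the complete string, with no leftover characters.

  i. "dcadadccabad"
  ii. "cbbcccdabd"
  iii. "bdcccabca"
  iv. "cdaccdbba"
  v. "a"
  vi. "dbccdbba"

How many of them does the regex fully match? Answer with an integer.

5

i → match
ii → match
iii → no match
iv → match
v → match
vi → match
Total matched: 5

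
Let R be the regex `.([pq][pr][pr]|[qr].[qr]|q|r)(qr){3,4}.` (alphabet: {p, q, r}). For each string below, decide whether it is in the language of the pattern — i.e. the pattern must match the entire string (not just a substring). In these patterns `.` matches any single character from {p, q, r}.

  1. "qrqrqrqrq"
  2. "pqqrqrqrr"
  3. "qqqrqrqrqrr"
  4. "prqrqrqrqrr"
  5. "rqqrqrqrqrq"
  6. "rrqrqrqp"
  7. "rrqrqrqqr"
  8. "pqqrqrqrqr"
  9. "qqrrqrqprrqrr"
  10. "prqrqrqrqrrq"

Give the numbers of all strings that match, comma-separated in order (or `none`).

1, 2, 3, 4, 5

1. "qrqrqrqrq" → match
2. "pqqrqrqrr" → match
3. "qqqrqrqrqrr" → match
4. "prqrqrqrqrr" → match
5. "rqqrqrqrqrq" → match
6. "rrqrqrqp" → no match
7. "rrqrqrqqr" → no match
8. "pqqrqrqrqr" → no match
9 → no match
10. "prqrqrqrqrrq" → no match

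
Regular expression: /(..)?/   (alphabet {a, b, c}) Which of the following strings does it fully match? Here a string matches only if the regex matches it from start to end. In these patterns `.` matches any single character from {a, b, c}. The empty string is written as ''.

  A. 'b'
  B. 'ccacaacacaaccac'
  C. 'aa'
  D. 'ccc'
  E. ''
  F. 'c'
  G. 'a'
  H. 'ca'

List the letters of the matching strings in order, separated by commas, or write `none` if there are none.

A. 'b' → no match
B → no match
C. 'aa' → match
D. 'ccc' → no match
E. '' → match
F. 'c' → no match
G. 'a' → no match
H. 'ca' → match

C, E, H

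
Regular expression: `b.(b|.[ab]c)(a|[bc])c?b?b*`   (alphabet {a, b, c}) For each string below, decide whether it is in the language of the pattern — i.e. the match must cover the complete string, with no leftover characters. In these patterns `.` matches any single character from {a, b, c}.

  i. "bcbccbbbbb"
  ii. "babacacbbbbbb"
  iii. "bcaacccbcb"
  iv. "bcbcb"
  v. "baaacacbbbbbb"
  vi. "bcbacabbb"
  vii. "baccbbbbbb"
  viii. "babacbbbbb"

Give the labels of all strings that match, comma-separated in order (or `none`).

i, ii, iv, v, vi, viii

i. "bcbccbbbbb" → match
ii → match
iii. "bcaacccbcb" → no match
iv. "bcbcb" → match
v → match
vi. "bcbacabbb" → match
vii. "baccbbbbbb" → no match
viii. "babacbbbbb" → match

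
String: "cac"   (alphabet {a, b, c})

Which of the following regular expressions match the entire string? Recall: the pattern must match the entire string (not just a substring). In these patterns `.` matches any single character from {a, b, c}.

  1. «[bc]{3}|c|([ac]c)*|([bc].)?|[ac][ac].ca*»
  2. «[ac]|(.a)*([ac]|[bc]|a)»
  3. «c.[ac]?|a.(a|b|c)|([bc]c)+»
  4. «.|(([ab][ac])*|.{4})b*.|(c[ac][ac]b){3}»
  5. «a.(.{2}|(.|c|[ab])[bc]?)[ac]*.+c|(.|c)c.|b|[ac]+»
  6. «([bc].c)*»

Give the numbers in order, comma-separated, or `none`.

2, 3, 5, 6

1 → no match
2 → match
3 → match
4 → no match
5 → match
6 → match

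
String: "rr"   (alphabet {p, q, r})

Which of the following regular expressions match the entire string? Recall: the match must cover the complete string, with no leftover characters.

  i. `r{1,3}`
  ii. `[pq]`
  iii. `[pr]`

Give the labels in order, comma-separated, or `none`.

i → match
ii → no match
iii → no match

i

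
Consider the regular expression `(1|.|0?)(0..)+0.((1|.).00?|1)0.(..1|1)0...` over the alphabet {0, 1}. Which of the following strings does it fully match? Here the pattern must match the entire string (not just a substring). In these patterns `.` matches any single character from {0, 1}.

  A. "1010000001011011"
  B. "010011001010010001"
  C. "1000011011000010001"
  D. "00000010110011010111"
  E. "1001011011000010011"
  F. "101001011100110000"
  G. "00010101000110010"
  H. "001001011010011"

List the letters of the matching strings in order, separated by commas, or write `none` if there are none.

A → no match
B → match
C → match
D → no match
E → match
F → no match
G → match
H → match

B, C, E, G, H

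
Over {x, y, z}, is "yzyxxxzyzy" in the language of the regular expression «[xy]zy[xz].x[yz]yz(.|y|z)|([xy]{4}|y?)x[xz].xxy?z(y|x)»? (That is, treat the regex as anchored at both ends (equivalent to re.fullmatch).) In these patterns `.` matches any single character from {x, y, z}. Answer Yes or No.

Yes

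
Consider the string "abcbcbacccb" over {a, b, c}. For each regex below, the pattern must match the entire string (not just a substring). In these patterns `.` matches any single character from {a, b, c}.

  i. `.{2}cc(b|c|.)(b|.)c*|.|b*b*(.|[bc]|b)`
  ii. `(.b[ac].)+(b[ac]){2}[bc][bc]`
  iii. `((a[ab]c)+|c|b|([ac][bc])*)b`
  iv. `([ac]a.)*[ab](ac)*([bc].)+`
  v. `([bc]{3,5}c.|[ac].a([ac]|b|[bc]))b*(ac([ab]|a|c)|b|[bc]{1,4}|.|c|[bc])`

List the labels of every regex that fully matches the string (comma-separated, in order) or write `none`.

iii, iv

i → no match
ii → no match
iii → match
iv → match
v → no match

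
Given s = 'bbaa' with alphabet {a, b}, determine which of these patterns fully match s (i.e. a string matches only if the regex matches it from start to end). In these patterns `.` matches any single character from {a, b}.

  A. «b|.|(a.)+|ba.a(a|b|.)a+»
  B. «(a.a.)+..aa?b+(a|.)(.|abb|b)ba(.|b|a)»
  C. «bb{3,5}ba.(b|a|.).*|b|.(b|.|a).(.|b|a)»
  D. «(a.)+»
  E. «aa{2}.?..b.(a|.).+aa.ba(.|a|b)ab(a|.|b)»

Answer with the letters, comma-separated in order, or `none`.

A → no match
B → no match — must start with 'a'
C → match
D → no match — must start with 'a'
E → no match — must start with 'aa'

C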